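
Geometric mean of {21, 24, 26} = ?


Product = 21 × 24 × 26 = 13104
GM = 13104^(1/3) = 23.5759

GM = 23.5759


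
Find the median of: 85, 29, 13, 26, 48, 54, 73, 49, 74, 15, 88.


Sorted: 13, 15, 26, 29, 48, 49, 54, 73, 74, 85, 88
n = 11 (odd)
Middle value = 49

Median = 49


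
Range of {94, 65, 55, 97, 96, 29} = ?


Max = 97, Min = 29
Range = 97 - 29 = 68

Range = 68


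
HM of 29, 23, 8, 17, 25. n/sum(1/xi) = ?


Sum of reciprocals = 1/29 + 1/23 + 1/8 + 1/17 + 1/25 = 0.301785
HM = 5/0.301785 = 16.5681

HM = 16.5681


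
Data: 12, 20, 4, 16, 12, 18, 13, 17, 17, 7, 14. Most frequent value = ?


Frequencies: 4:1, 7:1, 12:2, 13:1, 14:1, 16:1, 17:2, 18:1, 20:1
Max frequency = 2
Mode = 12, 17

Mode = 12, 17


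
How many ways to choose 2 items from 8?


C(8,2) = 8!/(2! × 6!)
= 40320/(2 × 720)
= 28

C(8,2) = 28


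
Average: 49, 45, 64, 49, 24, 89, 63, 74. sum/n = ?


Sum = 49 + 45 + 64 + 49 + 24 + 89 + 63 + 74 = 457
n = 8
Mean = 457/8 = 57.1250

Mean = 57.1250


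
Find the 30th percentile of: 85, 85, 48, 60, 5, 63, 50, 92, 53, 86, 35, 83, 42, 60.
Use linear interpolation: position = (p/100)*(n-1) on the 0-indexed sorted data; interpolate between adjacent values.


Sorted: 5, 35, 42, 48, 50, 53, 60, 60, 63, 83, 85, 85, 86, 92
n = 14
Index = 30/100 * 13 = 3.9000
Lower = data[3] = 48, Upper = data[4] = 50
P30 = 48 + 0.9000*(2) = 49.8000

P30 = 49.8000


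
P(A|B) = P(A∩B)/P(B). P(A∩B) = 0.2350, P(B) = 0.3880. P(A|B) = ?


P(A|B) = 0.2350/0.3880 = 0.6057

P(A|B) = 0.6057


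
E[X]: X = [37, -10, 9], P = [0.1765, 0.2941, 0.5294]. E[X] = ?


E[X] = 37*0.1765 - 10*0.2941 + 9*0.5294
= 6.5305 - 2.9410 + 4.7646
= 8.3541

E[X] = 8.3541


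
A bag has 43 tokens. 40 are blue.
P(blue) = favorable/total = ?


P = 40/43 = 0.9302

P = 0.9302


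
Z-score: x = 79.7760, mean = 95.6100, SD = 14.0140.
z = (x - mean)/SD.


z = (79.7760 - 95.6100)/14.0140
= -15.8340/14.0140
= -1.1299

z = -1.1299


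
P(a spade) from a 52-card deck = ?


13 spades in 52 cards
P = 13/52 = 0.2500

P = 0.2500


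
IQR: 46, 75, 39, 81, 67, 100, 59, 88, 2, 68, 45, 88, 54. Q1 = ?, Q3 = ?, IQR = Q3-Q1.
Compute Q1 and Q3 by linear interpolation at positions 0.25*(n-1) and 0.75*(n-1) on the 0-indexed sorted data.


Sorted: 2, 39, 45, 46, 54, 59, 67, 68, 75, 81, 88, 88, 100
Q1 (25th %ile) = 46.0000
Q3 (75th %ile) = 81.0000
IQR = 81.0000 - 46.0000 = 35.0000

IQR = 35.0000


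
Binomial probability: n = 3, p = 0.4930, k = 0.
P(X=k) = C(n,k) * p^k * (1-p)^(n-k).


C(3,0) = 1
p^0 = 1.000000
(1-p)^3 = 0.130324
P = 1 * 1.000000 * 0.130324 = 0.1303

P(X=0) = 0.1303


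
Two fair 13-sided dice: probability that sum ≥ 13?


Total outcomes = 13×13 = 169
Favorable (sum ≥ 13): 103
P = 103/169 = 0.6095

P = 0.6095


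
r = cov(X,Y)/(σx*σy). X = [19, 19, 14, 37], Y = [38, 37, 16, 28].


Mean X = 22.2500, Mean Y = 29.7500
SD X = 8.757140, SD Y = 8.842370
Cov = 9.312500
r = 9.312500/(8.757140*8.842370) = 0.1203

r = 0.1203


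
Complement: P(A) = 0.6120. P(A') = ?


P(not A) = 1 - 0.6120 = 0.3880

P(not A) = 0.3880


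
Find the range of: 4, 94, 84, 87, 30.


Max = 94, Min = 4
Range = 94 - 4 = 90

Range = 90


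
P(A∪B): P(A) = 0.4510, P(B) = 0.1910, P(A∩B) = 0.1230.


P(A∪B) = 0.4510 + 0.1910 - 0.1230
= 0.6420 - 0.1230
= 0.5190

P(A∪B) = 0.5190


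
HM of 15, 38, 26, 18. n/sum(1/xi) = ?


Sum of reciprocals = 1/15 + 1/38 + 1/26 + 1/18 = 0.187000
HM = 4/0.187000 = 21.3904

HM = 21.3904


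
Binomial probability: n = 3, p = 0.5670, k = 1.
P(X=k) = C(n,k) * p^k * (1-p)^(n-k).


C(3,1) = 3
p^1 = 0.567000
(1-p)^2 = 0.187489
P = 3 * 0.567000 * 0.187489 = 0.3189

P(X=1) = 0.3189


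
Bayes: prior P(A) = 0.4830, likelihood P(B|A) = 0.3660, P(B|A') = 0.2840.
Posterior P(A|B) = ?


P(B) = P(B|A)*P(A) + P(B|A')*P(A')
= 0.3660*0.4830 + 0.2840*0.5170
= 0.176778 + 0.146828 = 0.323606
P(A|B) = 0.176778/0.323606 = 0.5463

P(A|B) = 0.5463


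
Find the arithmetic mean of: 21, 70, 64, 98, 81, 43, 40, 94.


Sum = 21 + 70 + 64 + 98 + 81 + 43 + 40 + 94 = 511
n = 8
Mean = 511/8 = 63.8750

Mean = 63.8750


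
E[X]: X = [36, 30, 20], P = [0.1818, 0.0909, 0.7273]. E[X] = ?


E[X] = 36*0.1818 + 30*0.0909 + 20*0.7273
= 6.5448 + 2.7270 + 14.5460
= 23.8178

E[X] = 23.8178


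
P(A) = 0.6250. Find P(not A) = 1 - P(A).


P(not A) = 1 - 0.6250 = 0.3750

P(not A) = 0.3750


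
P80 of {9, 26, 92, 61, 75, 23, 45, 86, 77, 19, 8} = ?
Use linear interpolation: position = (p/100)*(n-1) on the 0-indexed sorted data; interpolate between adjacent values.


Sorted: 8, 9, 19, 23, 26, 45, 61, 75, 77, 86, 92
n = 11
Index = 80/100 * 10 = 8.0000
Lower = data[8] = 77, Upper = data[9] = 86
P80 = 77 + 0*(9) = 77.0000

P80 = 77.0000


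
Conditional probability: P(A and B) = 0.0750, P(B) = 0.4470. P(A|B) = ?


P(A|B) = 0.0750/0.4470 = 0.1678

P(A|B) = 0.1678


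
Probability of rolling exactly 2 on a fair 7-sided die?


Favorable outcomes (roll = 2): 1
Total outcomes = 7
P = 1/7 = 0.1429

P = 0.1429


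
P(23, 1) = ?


P(23,1) = 23!/22!
= 25852016738884976640000/1124000727777607680000
= 23

P(23,1) = 23


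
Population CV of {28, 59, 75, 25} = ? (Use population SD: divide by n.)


Mean = 46.7500
SD = 21.0520
CV = (21.0520/46.7500)*100 = 45.0311%

CV = 45.0311%


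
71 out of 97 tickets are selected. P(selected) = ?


P = 71/97 = 0.7320

P = 0.7320


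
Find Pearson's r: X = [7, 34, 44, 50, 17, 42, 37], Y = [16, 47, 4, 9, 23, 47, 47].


Mean X = 33.0000, Mean Y = 27.5714
SD X = 14.342743, SD Y = 17.678535
Cov = 10.142857
r = 10.142857/(14.342743*17.678535) = 0.0400

r = 0.0400


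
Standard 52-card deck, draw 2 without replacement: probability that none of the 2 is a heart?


P(no hearts) = (39/52) × (38/51)
= 0.5588

P = 0.5588


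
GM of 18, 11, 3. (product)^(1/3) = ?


Product = 18 × 11 × 3 = 594
GM = 594^(1/3) = 8.4061

GM = 8.4061


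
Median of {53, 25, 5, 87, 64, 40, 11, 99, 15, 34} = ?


Sorted: 5, 11, 15, 25, 34, 40, 53, 64, 87, 99
n = 10 (even)
Middle values: 34 and 40
Median = (34+40)/2 = 37.0000

Median = 37.0000


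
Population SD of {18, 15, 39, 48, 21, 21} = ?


Mean = 27.0000
Variance = 147.0000
SD = sqrt(147.0000) = 12.1244

SD = 12.1244


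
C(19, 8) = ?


C(19,8) = 19!/(8! × 11!)
= 121645100408832000/(40320 × 39916800)
= 75582

C(19,8) = 75582


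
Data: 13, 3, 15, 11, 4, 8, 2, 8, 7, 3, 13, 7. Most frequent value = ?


Frequencies: 2:1, 3:2, 4:1, 7:2, 8:2, 11:1, 13:2, 15:1
Max frequency = 2
Mode = 3, 7, 8, 13

Mode = 3, 7, 8, 13


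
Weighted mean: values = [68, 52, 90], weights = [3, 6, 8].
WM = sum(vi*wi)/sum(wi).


Numerator = 68*3 + 52*6 + 90*8 = 1236
Denominator = 3 + 6 + 8 = 17
WM = 1236/17 = 72.7059

WM = 72.7059


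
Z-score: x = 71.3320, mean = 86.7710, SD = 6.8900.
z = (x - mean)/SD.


z = (71.3320 - 86.7710)/6.8900
= -15.4390/6.8900
= -2.2408

z = -2.2408


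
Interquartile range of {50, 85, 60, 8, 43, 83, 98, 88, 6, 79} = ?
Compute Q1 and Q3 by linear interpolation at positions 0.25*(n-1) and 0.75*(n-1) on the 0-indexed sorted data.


Sorted: 6, 8, 43, 50, 60, 79, 83, 85, 88, 98
Q1 (25th %ile) = 44.7500
Q3 (75th %ile) = 84.5000
IQR = 84.5000 - 44.7500 = 39.7500

IQR = 39.7500


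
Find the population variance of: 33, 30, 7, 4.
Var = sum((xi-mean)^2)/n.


Mean = 18.5000
Squared deviations: 210.2500, 132.2500, 132.2500, 210.2500
Sum = 685.0000
Variance = 685.0000/4 = 171.2500

Variance = 171.2500


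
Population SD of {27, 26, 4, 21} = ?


Mean = 19.5000
Variance = 85.2500
SD = sqrt(85.2500) = 9.2331

SD = 9.2331


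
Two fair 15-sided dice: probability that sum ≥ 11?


Total outcomes = 15×15 = 225
Favorable (sum ≥ 11): 180
P = 180/225 = 0.8000

P = 0.8000


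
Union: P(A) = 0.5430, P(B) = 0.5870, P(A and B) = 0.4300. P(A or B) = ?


P(A∪B) = 0.5430 + 0.5870 - 0.4300
= 1.1300 - 0.4300
= 0.7000

P(A∪B) = 0.7000


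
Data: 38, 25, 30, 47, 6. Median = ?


Sorted: 6, 25, 30, 38, 47
n = 5 (odd)
Middle value = 30

Median = 30


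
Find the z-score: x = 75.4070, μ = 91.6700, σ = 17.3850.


z = (75.4070 - 91.6700)/17.3850
= -16.2630/17.3850
= -0.9355

z = -0.9355


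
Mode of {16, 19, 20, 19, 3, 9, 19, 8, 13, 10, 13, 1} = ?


Frequencies: 1:1, 3:1, 8:1, 9:1, 10:1, 13:2, 16:1, 19:3, 20:1
Max frequency = 3
Mode = 19

Mode = 19


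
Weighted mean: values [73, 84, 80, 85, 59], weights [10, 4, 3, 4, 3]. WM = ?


Numerator = 73*10 + 84*4 + 80*3 + 85*4 + 59*3 = 1823
Denominator = 10 + 4 + 3 + 4 + 3 = 24
WM = 1823/24 = 75.9583

WM = 75.9583


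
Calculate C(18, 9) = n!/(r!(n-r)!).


C(18,9) = 18!/(9! × 9!)
= 6402373705728000/(362880 × 362880)
= 48620

C(18,9) = 48620


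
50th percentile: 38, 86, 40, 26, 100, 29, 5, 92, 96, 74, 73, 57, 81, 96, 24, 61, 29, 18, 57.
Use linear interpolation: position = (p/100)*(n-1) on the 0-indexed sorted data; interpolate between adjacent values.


Sorted: 5, 18, 24, 26, 29, 29, 38, 40, 57, 57, 61, 73, 74, 81, 86, 92, 96, 96, 100
n = 19
Index = 50/100 * 18 = 9.0000
Lower = data[9] = 57, Upper = data[10] = 61
P50 = 57 + 0*(4) = 57.0000

P50 = 57.0000


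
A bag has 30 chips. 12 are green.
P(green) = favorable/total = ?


P = 12/30 = 0.4000

P = 0.4000


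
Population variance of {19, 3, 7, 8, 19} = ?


Mean = 11.2000
Squared deviations: 60.8400, 67.2400, 17.6400, 10.2400, 60.8400
Sum = 216.8000
Variance = 216.8000/5 = 43.3600

Variance = 43.3600


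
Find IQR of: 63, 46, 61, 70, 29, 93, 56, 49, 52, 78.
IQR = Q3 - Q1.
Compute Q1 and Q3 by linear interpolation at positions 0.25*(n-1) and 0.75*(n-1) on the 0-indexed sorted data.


Sorted: 29, 46, 49, 52, 56, 61, 63, 70, 78, 93
Q1 (25th %ile) = 49.7500
Q3 (75th %ile) = 68.2500
IQR = 68.2500 - 49.7500 = 18.5000

IQR = 18.5000


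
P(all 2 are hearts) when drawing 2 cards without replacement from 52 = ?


P(all hearts) = (13/52) × (12/51)
= 0.0588

P = 0.0588


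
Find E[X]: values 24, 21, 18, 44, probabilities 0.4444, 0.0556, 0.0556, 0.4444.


E[X] = 24*0.4444 + 21*0.0556 + 18*0.0556 + 44*0.4444
= 10.6656 + 1.1676 + 1.0008 + 19.5536
= 32.3876

E[X] = 32.3876


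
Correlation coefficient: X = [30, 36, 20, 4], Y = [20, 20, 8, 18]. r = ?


Mean X = 22.5000, Mean Y = 16.5000
SD X = 12.114041, SD Y = 4.974937
Cov = 16.750000
r = 16.750000/(12.114041*4.974937) = 0.2779

r = 0.2779


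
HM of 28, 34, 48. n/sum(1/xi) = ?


Sum of reciprocals = 1/28 + 1/34 + 1/48 = 0.085959
HM = 3/0.085959 = 34.9002

HM = 34.9002


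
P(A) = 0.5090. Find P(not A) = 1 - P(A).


P(not A) = 1 - 0.5090 = 0.4910

P(not A) = 0.4910


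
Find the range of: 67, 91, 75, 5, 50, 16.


Max = 91, Min = 5
Range = 91 - 5 = 86

Range = 86


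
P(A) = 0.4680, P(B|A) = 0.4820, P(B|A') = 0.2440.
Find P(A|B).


P(B) = P(B|A)*P(A) + P(B|A')*P(A')
= 0.4820*0.4680 + 0.2440*0.5320
= 0.225576 + 0.129808 = 0.355384
P(A|B) = 0.225576/0.355384 = 0.6347

P(A|B) = 0.6347


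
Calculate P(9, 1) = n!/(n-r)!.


P(9,1) = 9!/8!
= 362880/40320
= 9

P(9,1) = 9


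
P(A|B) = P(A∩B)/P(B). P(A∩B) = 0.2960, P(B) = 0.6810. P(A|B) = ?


P(A|B) = 0.2960/0.6810 = 0.4347

P(A|B) = 0.4347


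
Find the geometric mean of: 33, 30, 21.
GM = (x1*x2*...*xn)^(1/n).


Product = 33 × 30 × 21 = 20790
GM = 20790^(1/3) = 27.4970

GM = 27.4970


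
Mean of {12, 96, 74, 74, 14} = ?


Sum = 12 + 96 + 74 + 74 + 14 = 270
n = 5
Mean = 270/5 = 54.0000

Mean = 54.0000


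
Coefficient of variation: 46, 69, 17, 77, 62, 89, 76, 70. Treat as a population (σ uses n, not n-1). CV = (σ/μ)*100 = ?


Mean = 63.2500
SD = 21.0104
CV = (21.0104/63.2500)*100 = 33.2180%

CV = 33.2180%


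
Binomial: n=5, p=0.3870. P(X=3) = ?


C(5,3) = 10
p^3 = 0.057961
(1-p)^2 = 0.375769
P = 10 * 0.057961 * 0.375769 = 0.2178

P(X=3) = 0.2178


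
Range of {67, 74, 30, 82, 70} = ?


Max = 82, Min = 30
Range = 82 - 30 = 52

Range = 52


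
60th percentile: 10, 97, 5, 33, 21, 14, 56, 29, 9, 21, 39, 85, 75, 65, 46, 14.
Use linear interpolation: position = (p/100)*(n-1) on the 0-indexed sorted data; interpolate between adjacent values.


Sorted: 5, 9, 10, 14, 14, 21, 21, 29, 33, 39, 46, 56, 65, 75, 85, 97
n = 16
Index = 60/100 * 15 = 9.0000
Lower = data[9] = 39, Upper = data[10] = 46
P60 = 39 + 0*(7) = 39.0000

P60 = 39.0000


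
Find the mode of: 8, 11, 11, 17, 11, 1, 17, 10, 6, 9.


Frequencies: 1:1, 6:1, 8:1, 9:1, 10:1, 11:3, 17:2
Max frequency = 3
Mode = 11

Mode = 11


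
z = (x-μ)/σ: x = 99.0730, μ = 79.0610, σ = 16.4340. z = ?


z = (99.0730 - 79.0610)/16.4340
= 20.0120/16.4340
= 1.2177

z = 1.2177


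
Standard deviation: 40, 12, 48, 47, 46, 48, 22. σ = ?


Mean = 37.5714
Variance = 182.8163
SD = sqrt(182.8163) = 13.5210

SD = 13.5210


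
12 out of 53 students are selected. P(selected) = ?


P = 12/53 = 0.2264

P = 0.2264


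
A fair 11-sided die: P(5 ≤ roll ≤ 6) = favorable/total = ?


Favorable outcomes (5 ≤ roll ≤ 6): 2
Total outcomes = 11
P = 2/11 = 0.1818

P = 0.1818


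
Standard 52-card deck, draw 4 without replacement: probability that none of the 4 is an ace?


P(no aces) = (48/52) × (47/51) × (46/50) × (45/49)
= 0.7187

P = 0.7187


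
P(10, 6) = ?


P(10,6) = 10!/4!
= 3628800/24
= 151200

P(10,6) = 151200


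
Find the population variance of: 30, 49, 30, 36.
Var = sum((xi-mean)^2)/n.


Mean = 36.2500
Squared deviations: 39.0625, 162.5625, 39.0625, 0.0625
Sum = 240.7500
Variance = 240.7500/4 = 60.1875

Variance = 60.1875


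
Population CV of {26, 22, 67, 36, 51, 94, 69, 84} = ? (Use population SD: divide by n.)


Mean = 56.1250
SD = 24.9972
CV = (24.9972/56.1250)*100 = 44.5384%

CV = 44.5384%


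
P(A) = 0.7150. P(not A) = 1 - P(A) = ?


P(not A) = 1 - 0.7150 = 0.2850

P(not A) = 0.2850


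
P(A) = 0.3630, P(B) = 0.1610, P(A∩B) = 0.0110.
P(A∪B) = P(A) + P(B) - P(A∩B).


P(A∪B) = 0.3630 + 0.1610 - 0.0110
= 0.5240 - 0.0110
= 0.5130

P(A∪B) = 0.5130


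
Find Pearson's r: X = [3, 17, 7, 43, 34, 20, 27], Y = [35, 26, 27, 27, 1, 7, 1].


Mean X = 21.5714, Mean Y = 17.7143
SD X = 13.221813, SD Y = 13.166128
Cov = -82.408163
r = -82.408163/(13.221813*13.166128) = -0.4734

r = -0.4734


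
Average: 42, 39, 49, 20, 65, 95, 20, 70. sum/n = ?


Sum = 42 + 39 + 49 + 20 + 65 + 95 + 20 + 70 = 400
n = 8
Mean = 400/8 = 50.0000

Mean = 50.0000


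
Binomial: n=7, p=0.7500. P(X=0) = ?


C(7,0) = 1
p^0 = 1.000000
(1-p)^7 = 6.103516e-05
P = 1 * 1.000000 * 6.103516e-05 = 6.1035e-05

P(X=0) = 6.1035e-05


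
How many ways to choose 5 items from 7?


C(7,5) = 7!/(5! × 2!)
= 5040/(120 × 2)
= 21

C(7,5) = 21


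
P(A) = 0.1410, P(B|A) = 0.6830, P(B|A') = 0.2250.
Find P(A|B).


P(B) = P(B|A)*P(A) + P(B|A')*P(A')
= 0.6830*0.1410 + 0.2250*0.8590
= 0.096303 + 0.193275 = 0.289578
P(A|B) = 0.096303/0.289578 = 0.3326

P(A|B) = 0.3326


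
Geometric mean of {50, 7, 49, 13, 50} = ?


Product = 50 × 7 × 49 × 13 × 50 = 11147500
GM = 11147500^(1/5) = 25.6706

GM = 25.6706


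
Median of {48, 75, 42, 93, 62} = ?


Sorted: 42, 48, 62, 75, 93
n = 5 (odd)
Middle value = 62

Median = 62


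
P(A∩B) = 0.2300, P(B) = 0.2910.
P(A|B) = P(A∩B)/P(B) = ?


P(A|B) = 0.2300/0.2910 = 0.7904

P(A|B) = 0.7904


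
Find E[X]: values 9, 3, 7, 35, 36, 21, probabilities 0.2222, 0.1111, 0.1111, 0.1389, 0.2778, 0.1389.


E[X] = 9*0.2222 + 3*0.1111 + 7*0.1111 + 35*0.1389 + 36*0.2778 + 21*0.1389
= 1.9998 + 0.3333 + 0.7777 + 4.8615 + 10.0008 + 2.9169
= 20.8900

E[X] = 20.8900


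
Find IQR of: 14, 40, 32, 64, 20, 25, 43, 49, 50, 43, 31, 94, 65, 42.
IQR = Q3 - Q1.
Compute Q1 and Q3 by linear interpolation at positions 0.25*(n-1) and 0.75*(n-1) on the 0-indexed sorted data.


Sorted: 14, 20, 25, 31, 32, 40, 42, 43, 43, 49, 50, 64, 65, 94
Q1 (25th %ile) = 31.2500
Q3 (75th %ile) = 49.7500
IQR = 49.7500 - 31.2500 = 18.5000

IQR = 18.5000


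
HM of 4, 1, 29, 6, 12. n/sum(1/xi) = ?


Sum of reciprocals = 1/4 + 1/1 + 1/29 + 1/6 + 1/12 = 1.534483
HM = 5/1.534483 = 3.2584

HM = 3.2584


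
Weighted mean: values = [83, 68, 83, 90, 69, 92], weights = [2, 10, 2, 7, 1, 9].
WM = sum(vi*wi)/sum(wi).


Numerator = 83*2 + 68*10 + 83*2 + 90*7 + 69*1 + 92*9 = 2539
Denominator = 2 + 10 + 2 + 7 + 1 + 9 = 31
WM = 2539/31 = 81.9032

WM = 81.9032


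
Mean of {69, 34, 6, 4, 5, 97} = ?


Sum = 69 + 34 + 6 + 4 + 5 + 97 = 215
n = 6
Mean = 215/6 = 35.8333

Mean = 35.8333


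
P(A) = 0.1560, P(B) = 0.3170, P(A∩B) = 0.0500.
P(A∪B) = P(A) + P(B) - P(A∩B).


P(A∪B) = 0.1560 + 0.3170 - 0.0500
= 0.4730 - 0.0500
= 0.4230

P(A∪B) = 0.4230


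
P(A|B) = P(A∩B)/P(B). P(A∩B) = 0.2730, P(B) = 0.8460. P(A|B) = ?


P(A|B) = 0.2730/0.8460 = 0.3227

P(A|B) = 0.3227


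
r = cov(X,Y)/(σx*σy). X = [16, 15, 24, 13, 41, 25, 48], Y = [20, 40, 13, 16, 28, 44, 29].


Mean X = 26.0000, Mean Y = 27.1429
SD X = 12.558435, SD Y = 10.881552
Cov = 20.000000
r = 20.000000/(12.558435*10.881552) = 0.1464

r = 0.1464


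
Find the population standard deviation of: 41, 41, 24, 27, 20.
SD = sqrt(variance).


Mean = 30.6000
Variance = 77.0400
SD = sqrt(77.0400) = 8.7772

SD = 8.7772


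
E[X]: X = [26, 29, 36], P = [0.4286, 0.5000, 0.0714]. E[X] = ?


E[X] = 26*0.4286 + 29*0.5000 + 36*0.0714
= 11.1436 + 14.5000 + 2.5704
= 28.2140

E[X] = 28.2140


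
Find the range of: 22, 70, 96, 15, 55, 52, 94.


Max = 96, Min = 15
Range = 96 - 15 = 81

Range = 81


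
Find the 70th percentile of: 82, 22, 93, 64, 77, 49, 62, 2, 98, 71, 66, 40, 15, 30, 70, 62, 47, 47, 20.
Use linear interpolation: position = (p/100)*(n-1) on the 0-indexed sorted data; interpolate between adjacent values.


Sorted: 2, 15, 20, 22, 30, 40, 47, 47, 49, 62, 62, 64, 66, 70, 71, 77, 82, 93, 98
n = 19
Index = 70/100 * 18 = 12.6000
Lower = data[12] = 66, Upper = data[13] = 70
P70 = 66 + 0.6000*(4) = 68.4000

P70 = 68.4000


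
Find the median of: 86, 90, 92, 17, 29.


Sorted: 17, 29, 86, 90, 92
n = 5 (odd)
Middle value = 86

Median = 86


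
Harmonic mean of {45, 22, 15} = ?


Sum of reciprocals = 1/45 + 1/22 + 1/15 = 0.134343
HM = 3/0.134343 = 22.3308

HM = 22.3308


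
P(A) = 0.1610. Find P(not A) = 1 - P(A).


P(not A) = 1 - 0.1610 = 0.8390

P(not A) = 0.8390


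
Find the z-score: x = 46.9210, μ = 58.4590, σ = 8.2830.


z = (46.9210 - 58.4590)/8.2830
= -11.5380/8.2830
= -1.3930

z = -1.3930


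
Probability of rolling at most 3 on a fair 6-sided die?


Favorable outcomes (roll ≤ 3): 3
Total outcomes = 6
P = 3/6 = 0.5000

P = 0.5000


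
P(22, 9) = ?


P(22,9) = 22!/13!
= 1124000727777607680000/6227020800
= 180503769600

P(22,9) = 180503769600


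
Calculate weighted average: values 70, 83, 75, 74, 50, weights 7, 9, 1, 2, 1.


Numerator = 70*7 + 83*9 + 75*1 + 74*2 + 50*1 = 1510
Denominator = 7 + 9 + 1 + 2 + 1 = 20
WM = 1510/20 = 75.5000

WM = 75.5000


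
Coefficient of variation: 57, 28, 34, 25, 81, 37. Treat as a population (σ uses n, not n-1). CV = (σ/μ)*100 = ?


Mean = 43.6667
SD = 19.5931
CV = (19.5931/43.6667)*100 = 44.8697%

CV = 44.8697%


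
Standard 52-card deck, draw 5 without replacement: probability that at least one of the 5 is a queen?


P(at least one) = 1 - P(none)
P(none) = (48/52) × (47/51) × (46/50) × (45/49) × (44/48) = 0.658842
P(at least one) = 1 - 0.658842 = 0.3412

P = 0.3412


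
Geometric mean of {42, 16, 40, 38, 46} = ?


Product = 42 × 16 × 40 × 38 × 46 = 46986240
GM = 46986240^(1/5) = 34.2290

GM = 34.2290


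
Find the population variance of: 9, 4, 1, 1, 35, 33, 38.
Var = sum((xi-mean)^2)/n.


Mean = 17.2857
Squared deviations: 68.6531, 176.5102, 265.2245, 265.2245, 313.7959, 246.9388, 429.0816
Sum = 1765.4286
Variance = 1765.4286/7 = 252.2041

Variance = 252.2041


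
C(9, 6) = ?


C(9,6) = 9!/(6! × 3!)
= 362880/(720 × 6)
= 84

C(9,6) = 84


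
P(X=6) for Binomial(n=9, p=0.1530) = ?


C(9,6) = 84
p^6 = 1.282769e-05
(1-p)^3 = 0.607645
P = 84 * 1.282769e-05 * 0.607645 = 0.0007

P(X=6) = 0.0007


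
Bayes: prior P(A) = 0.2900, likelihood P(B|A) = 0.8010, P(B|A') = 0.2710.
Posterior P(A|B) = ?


P(B) = P(B|A)*P(A) + P(B|A')*P(A')
= 0.8010*0.2900 + 0.2710*0.7100
= 0.232290 + 0.192410 = 0.424700
P(A|B) = 0.232290/0.424700 = 0.5470

P(A|B) = 0.5470


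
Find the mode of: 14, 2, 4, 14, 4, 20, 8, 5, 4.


Frequencies: 2:1, 4:3, 5:1, 8:1, 14:2, 20:1
Max frequency = 3
Mode = 4

Mode = 4


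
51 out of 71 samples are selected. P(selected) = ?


P = 51/71 = 0.7183

P = 0.7183


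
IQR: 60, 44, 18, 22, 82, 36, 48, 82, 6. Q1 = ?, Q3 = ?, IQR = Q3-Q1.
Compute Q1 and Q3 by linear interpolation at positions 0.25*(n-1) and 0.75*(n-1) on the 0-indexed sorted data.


Sorted: 6, 18, 22, 36, 44, 48, 60, 82, 82
Q1 (25th %ile) = 22.0000
Q3 (75th %ile) = 60.0000
IQR = 60.0000 - 22.0000 = 38.0000

IQR = 38.0000


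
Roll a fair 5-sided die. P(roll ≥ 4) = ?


Favorable outcomes (roll ≥ 4): 2
Total outcomes = 5
P = 2/5 = 0.4000

P = 0.4000


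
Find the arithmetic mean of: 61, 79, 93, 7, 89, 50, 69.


Sum = 61 + 79 + 93 + 7 + 89 + 50 + 69 = 448
n = 7
Mean = 448/7 = 64.0000

Mean = 64.0000


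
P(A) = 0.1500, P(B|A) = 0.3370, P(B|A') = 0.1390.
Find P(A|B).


P(B) = P(B|A)*P(A) + P(B|A')*P(A')
= 0.3370*0.1500 + 0.1390*0.8500
= 0.050550 + 0.118150 = 0.168700
P(A|B) = 0.050550/0.168700 = 0.2996

P(A|B) = 0.2996


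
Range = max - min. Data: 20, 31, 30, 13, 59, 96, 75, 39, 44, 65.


Max = 96, Min = 13
Range = 96 - 13 = 83

Range = 83


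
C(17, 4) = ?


C(17,4) = 17!/(4! × 13!)
= 355687428096000/(24 × 6227020800)
= 2380

C(17,4) = 2380


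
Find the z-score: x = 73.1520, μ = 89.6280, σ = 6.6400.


z = (73.1520 - 89.6280)/6.6400
= -16.4760/6.6400
= -2.4813

z = -2.4813


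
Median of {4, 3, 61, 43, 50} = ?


Sorted: 3, 4, 43, 50, 61
n = 5 (odd)
Middle value = 43

Median = 43


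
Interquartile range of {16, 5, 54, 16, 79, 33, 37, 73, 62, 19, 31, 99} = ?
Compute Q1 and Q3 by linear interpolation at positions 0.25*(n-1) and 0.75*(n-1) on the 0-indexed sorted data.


Sorted: 5, 16, 16, 19, 31, 33, 37, 54, 62, 73, 79, 99
Q1 (25th %ile) = 18.2500
Q3 (75th %ile) = 64.7500
IQR = 64.7500 - 18.2500 = 46.5000

IQR = 46.5000


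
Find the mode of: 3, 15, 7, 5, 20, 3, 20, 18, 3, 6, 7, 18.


Frequencies: 3:3, 5:1, 6:1, 7:2, 15:1, 18:2, 20:2
Max frequency = 3
Mode = 3

Mode = 3


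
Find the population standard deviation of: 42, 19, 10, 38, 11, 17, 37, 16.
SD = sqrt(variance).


Mean = 23.7500
Variance = 148.9375
SD = sqrt(148.9375) = 12.2040

SD = 12.2040


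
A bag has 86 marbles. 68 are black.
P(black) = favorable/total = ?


P = 68/86 = 0.7907

P = 0.7907


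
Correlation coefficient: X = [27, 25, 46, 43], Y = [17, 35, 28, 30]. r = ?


Mean X = 35.2500, Mean Y = 27.5000
SD X = 9.337425, SD Y = 6.576473
Cov = 8.625000
r = 8.625000/(9.337425*6.576473) = 0.1405

r = 0.1405


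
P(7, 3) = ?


P(7,3) = 7!/4!
= 5040/24
= 210

P(7,3) = 210


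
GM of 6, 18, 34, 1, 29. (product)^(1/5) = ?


Product = 6 × 18 × 34 × 1 × 29 = 106488
GM = 106488^(1/5) = 10.1265

GM = 10.1265


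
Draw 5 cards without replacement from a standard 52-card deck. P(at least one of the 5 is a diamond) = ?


P(at least one) = 1 - P(none)
P(none) = (39/52) × (38/51) × (37/50) × (36/49) × (35/48) = 0.221534
P(at least one) = 1 - 0.221534 = 0.7785

P = 0.7785


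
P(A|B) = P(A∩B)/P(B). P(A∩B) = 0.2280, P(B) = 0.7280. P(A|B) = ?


P(A|B) = 0.2280/0.7280 = 0.3132

P(A|B) = 0.3132


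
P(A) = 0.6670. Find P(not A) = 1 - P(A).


P(not A) = 1 - 0.6670 = 0.3330

P(not A) = 0.3330


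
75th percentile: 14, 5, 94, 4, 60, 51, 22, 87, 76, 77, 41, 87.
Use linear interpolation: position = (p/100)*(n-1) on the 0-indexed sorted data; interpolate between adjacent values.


Sorted: 4, 5, 14, 22, 41, 51, 60, 76, 77, 87, 87, 94
n = 12
Index = 75/100 * 11 = 8.2500
Lower = data[8] = 77, Upper = data[9] = 87
P75 = 77 + 0.2500*(10) = 79.5000

P75 = 79.5000


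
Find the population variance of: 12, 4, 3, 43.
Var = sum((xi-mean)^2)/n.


Mean = 15.5000
Squared deviations: 12.2500, 132.2500, 156.2500, 756.2500
Sum = 1057.0000
Variance = 1057.0000/4 = 264.2500

Variance = 264.2500


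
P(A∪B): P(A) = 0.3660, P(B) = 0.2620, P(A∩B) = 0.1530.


P(A∪B) = 0.3660 + 0.2620 - 0.1530
= 0.6280 - 0.1530
= 0.4750

P(A∪B) = 0.4750


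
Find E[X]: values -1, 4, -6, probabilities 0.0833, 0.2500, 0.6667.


E[X] = -1*0.0833 + 4*0.2500 - 6*0.6667
= -0.0833 + 1.0000 - 4.0002
= -3.0835

E[X] = -3.0835


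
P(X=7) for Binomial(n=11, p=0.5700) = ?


C(11,7) = 330
p^7 = 0.019549
(1-p)^4 = 0.034188
P = 330 * 0.019549 * 0.034188 = 0.2206

P(X=7) = 0.2206


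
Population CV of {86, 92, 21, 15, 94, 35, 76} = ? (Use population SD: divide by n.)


Mean = 59.8571
SD = 32.2554
CV = (32.2554/59.8571)*100 = 53.8872%

CV = 53.8872%


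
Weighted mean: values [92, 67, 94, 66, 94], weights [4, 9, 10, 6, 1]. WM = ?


Numerator = 92*4 + 67*9 + 94*10 + 66*6 + 94*1 = 2401
Denominator = 4 + 9 + 10 + 6 + 1 = 30
WM = 2401/30 = 80.0333

WM = 80.0333


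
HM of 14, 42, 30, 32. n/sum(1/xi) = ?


Sum of reciprocals = 1/14 + 1/42 + 1/30 + 1/32 = 0.159821
HM = 4/0.159821 = 25.0279

HM = 25.0279


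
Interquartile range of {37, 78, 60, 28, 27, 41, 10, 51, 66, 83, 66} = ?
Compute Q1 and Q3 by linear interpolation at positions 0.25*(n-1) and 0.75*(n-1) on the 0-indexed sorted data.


Sorted: 10, 27, 28, 37, 41, 51, 60, 66, 66, 78, 83
Q1 (25th %ile) = 32.5000
Q3 (75th %ile) = 66.0000
IQR = 66.0000 - 32.5000 = 33.5000

IQR = 33.5000


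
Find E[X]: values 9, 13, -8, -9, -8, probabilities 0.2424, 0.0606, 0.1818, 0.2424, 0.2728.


E[X] = 9*0.2424 + 13*0.0606 - 8*0.1818 - 9*0.2424 - 8*0.2728
= 2.1816 + 0.7878 - 1.4544 - 2.1816 - 2.1824
= -2.8490

E[X] = -2.8490


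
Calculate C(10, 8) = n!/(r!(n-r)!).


C(10,8) = 10!/(8! × 2!)
= 3628800/(40320 × 2)
= 45

C(10,8) = 45


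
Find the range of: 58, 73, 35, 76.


Max = 76, Min = 35
Range = 76 - 35 = 41

Range = 41


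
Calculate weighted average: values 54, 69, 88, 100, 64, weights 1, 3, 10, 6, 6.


Numerator = 54*1 + 69*3 + 88*10 + 100*6 + 64*6 = 2125
Denominator = 1 + 3 + 10 + 6 + 6 = 26
WM = 2125/26 = 81.7308

WM = 81.7308


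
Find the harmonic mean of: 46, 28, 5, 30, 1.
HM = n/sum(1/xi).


Sum of reciprocals = 1/46 + 1/28 + 1/5 + 1/30 + 1/1 = 1.290787
HM = 5/1.290787 = 3.8736

HM = 3.8736


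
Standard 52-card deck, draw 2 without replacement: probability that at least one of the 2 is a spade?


P(at least one) = 1 - P(none)
P(none) = (39/52) × (38/51) = 0.558824
P(at least one) = 1 - 0.558824 = 0.4412

P = 0.4412


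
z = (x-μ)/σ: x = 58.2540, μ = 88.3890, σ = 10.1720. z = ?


z = (58.2540 - 88.3890)/10.1720
= -30.1350/10.1720
= -2.9625

z = -2.9625


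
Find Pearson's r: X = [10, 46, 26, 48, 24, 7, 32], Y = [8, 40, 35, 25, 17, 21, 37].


Mean X = 27.5714, Mean Y = 26.1429
SD X = 14.753761, SD Y = 10.881552
Cov = 103.346939
r = 103.346939/(14.753761*10.881552) = 0.6437

r = 0.6437


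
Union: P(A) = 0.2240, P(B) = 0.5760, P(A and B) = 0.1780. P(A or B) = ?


P(A∪B) = 0.2240 + 0.5760 - 0.1780
= 0.8000 - 0.1780
= 0.6220

P(A∪B) = 0.6220


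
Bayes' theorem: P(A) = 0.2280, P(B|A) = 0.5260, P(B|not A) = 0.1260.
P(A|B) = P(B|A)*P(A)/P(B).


P(B) = P(B|A)*P(A) + P(B|A')*P(A')
= 0.5260*0.2280 + 0.1260*0.7720
= 0.119928 + 0.097272 = 0.217200
P(A|B) = 0.119928/0.217200 = 0.5522

P(A|B) = 0.5522


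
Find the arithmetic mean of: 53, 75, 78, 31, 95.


Sum = 53 + 75 + 78 + 31 + 95 = 332
n = 5
Mean = 332/5 = 66.4000

Mean = 66.4000


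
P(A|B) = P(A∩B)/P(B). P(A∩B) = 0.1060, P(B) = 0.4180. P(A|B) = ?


P(A|B) = 0.1060/0.4180 = 0.2536

P(A|B) = 0.2536


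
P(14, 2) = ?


P(14,2) = 14!/12!
= 87178291200/479001600
= 182

P(14,2) = 182


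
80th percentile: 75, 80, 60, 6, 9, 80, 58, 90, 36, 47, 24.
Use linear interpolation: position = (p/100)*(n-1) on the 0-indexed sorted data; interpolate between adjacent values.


Sorted: 6, 9, 24, 36, 47, 58, 60, 75, 80, 80, 90
n = 11
Index = 80/100 * 10 = 8.0000
Lower = data[8] = 80, Upper = data[9] = 80
P80 = 80 + 0*(0) = 80.0000

P80 = 80.0000


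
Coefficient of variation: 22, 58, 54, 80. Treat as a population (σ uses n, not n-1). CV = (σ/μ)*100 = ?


Mean = 53.5000
SD = 20.7063
CV = (20.7063/53.5000)*100 = 38.7033%

CV = 38.7033%


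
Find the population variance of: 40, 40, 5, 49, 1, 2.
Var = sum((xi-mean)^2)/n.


Mean = 22.8333
Squared deviations: 294.6944, 294.6944, 318.0278, 684.6944, 476.6944, 434.0278
Sum = 2502.8333
Variance = 2502.8333/6 = 417.1389

Variance = 417.1389


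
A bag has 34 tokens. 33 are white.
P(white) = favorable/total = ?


P = 33/34 = 0.9706

P = 0.9706


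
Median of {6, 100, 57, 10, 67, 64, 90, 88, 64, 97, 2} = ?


Sorted: 2, 6, 10, 57, 64, 64, 67, 88, 90, 97, 100
n = 11 (odd)
Middle value = 64

Median = 64


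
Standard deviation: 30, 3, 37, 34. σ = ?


Mean = 26.0000
Variance = 182.5000
SD = sqrt(182.5000) = 13.5093

SD = 13.5093


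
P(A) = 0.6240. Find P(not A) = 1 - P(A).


P(not A) = 1 - 0.6240 = 0.3760

P(not A) = 0.3760


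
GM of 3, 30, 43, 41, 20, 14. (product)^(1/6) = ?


Product = 3 × 30 × 43 × 41 × 20 × 14 = 44427600
GM = 44427600^(1/6) = 18.8195

GM = 18.8195


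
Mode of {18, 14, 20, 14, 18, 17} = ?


Frequencies: 14:2, 17:1, 18:2, 20:1
Max frequency = 2
Mode = 14, 18

Mode = 14, 18


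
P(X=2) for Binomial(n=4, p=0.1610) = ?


C(4,2) = 6
p^2 = 0.025921
(1-p)^2 = 0.703921
P = 6 * 0.025921 * 0.703921 = 0.1095

P(X=2) = 0.1095


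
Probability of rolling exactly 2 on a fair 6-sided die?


Favorable outcomes (roll = 2): 1
Total outcomes = 6
P = 1/6 = 0.1667

P = 0.1667


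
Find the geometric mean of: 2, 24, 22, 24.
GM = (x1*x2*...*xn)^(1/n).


Product = 2 × 24 × 22 × 24 = 25344
GM = 25344^(1/4) = 12.6174

GM = 12.6174


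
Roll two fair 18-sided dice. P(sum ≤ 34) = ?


Total outcomes = 18×18 = 324
Favorable (sum ≤ 34): 321
P = 321/324 = 0.9907

P = 0.9907


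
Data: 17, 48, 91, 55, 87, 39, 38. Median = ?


Sorted: 17, 38, 39, 48, 55, 87, 91
n = 7 (odd)
Middle value = 48

Median = 48


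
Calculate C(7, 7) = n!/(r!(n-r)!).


C(7,7) = 7!/(7! × 0!)
= 5040/(5040 × 1)
= 1

C(7,7) = 1


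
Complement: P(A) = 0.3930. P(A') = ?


P(not A) = 1 - 0.3930 = 0.6070

P(not A) = 0.6070


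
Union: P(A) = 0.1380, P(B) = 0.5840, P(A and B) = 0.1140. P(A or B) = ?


P(A∪B) = 0.1380 + 0.5840 - 0.1140
= 0.7220 - 0.1140
= 0.6080

P(A∪B) = 0.6080


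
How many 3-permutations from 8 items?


P(8,3) = 8!/5!
= 40320/120
= 336

P(8,3) = 336


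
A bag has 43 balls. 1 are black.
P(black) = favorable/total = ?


P = 1/43 = 0.0233

P = 0.0233


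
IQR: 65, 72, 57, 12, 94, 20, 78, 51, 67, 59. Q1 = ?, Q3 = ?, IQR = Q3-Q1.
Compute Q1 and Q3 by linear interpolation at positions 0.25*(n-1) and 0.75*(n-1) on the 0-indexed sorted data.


Sorted: 12, 20, 51, 57, 59, 65, 67, 72, 78, 94
Q1 (25th %ile) = 52.5000
Q3 (75th %ile) = 70.7500
IQR = 70.7500 - 52.5000 = 18.2500

IQR = 18.2500


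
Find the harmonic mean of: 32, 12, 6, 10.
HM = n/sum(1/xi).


Sum of reciprocals = 1/32 + 1/12 + 1/6 + 1/10 = 0.381250
HM = 4/0.381250 = 10.4918

HM = 10.4918


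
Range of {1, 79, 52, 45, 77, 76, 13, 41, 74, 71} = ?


Max = 79, Min = 1
Range = 79 - 1 = 78

Range = 78


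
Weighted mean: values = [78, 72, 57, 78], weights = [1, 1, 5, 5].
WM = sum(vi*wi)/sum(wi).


Numerator = 78*1 + 72*1 + 57*5 + 78*5 = 825
Denominator = 1 + 1 + 5 + 5 = 12
WM = 825/12 = 68.7500

WM = 68.7500


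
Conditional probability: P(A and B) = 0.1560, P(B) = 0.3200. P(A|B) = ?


P(A|B) = 0.1560/0.3200 = 0.4875

P(A|B) = 0.4875


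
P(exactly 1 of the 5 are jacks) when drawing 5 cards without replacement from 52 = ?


Hypergeometric: P(X=1) = C(4,1)·C(48,4) / C(52,5)
= 4 × 194580 / 2598960
= 778320/2598960 = 0.2995

P = 0.2995


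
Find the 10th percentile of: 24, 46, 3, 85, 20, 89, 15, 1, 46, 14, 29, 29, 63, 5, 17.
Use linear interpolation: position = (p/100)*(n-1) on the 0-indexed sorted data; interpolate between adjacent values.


Sorted: 1, 3, 5, 14, 15, 17, 20, 24, 29, 29, 46, 46, 63, 85, 89
n = 15
Index = 10/100 * 14 = 1.4000
Lower = data[1] = 3, Upper = data[2] = 5
P10 = 3 + 0.4000*(2) = 3.8000

P10 = 3.8000


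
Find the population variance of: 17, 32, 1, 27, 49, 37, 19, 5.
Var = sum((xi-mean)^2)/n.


Mean = 23.3750
Squared deviations: 40.6406, 74.3906, 500.6406, 13.1406, 656.6406, 185.6406, 19.1406, 337.6406
Sum = 1827.8750
Variance = 1827.8750/8 = 228.4844

Variance = 228.4844


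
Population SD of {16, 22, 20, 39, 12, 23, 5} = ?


Mean = 19.5714
Variance = 96.8163
SD = sqrt(96.8163) = 9.8395

SD = 9.8395


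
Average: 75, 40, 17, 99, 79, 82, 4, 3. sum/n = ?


Sum = 75 + 40 + 17 + 99 + 79 + 82 + 4 + 3 = 399
n = 8
Mean = 399/8 = 49.8750

Mean = 49.8750


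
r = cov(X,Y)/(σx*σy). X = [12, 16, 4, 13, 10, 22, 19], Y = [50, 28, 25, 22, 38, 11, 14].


Mean X = 13.7143, Mean Y = 26.8571
SD X = 5.521757, SD Y = 12.563309
Cov = -36.612245
r = -36.612245/(5.521757*12.563309) = -0.5278

r = -0.5278


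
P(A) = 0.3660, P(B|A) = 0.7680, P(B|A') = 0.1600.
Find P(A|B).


P(B) = P(B|A)*P(A) + P(B|A')*P(A')
= 0.7680*0.3660 + 0.1600*0.6340
= 0.281088 + 0.101440 = 0.382528
P(A|B) = 0.281088/0.382528 = 0.7348

P(A|B) = 0.7348


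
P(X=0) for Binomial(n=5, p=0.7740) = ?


C(5,0) = 1
p^0 = 1.000000
(1-p)^5 = 0.000590
P = 1 * 1.000000 * 0.000590 = 0.0006

P(X=0) = 0.0006


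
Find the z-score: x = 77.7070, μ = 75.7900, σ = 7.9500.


z = (77.7070 - 75.7900)/7.9500
= 1.9170/7.9500
= 0.2411

z = 0.2411


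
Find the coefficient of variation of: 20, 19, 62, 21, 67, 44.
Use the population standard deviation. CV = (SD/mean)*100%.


Mean = 38.8333
SD = 20.0949
CV = (20.0949/38.8333)*100 = 51.7466%

CV = 51.7466%


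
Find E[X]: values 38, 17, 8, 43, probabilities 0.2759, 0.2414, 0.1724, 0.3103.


E[X] = 38*0.2759 + 17*0.2414 + 8*0.1724 + 43*0.3103
= 10.4842 + 4.1038 + 1.3792 + 13.3429
= 29.3101

E[X] = 29.3101


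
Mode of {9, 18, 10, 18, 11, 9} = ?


Frequencies: 9:2, 10:1, 11:1, 18:2
Max frequency = 2
Mode = 9, 18

Mode = 9, 18


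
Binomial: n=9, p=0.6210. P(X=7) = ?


C(9,7) = 36
p^7 = 0.035616
(1-p)^2 = 0.143641
P = 36 * 0.035616 * 0.143641 = 0.1842

P(X=7) = 0.1842


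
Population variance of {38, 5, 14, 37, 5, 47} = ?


Mean = 24.3333
Squared deviations: 186.7778, 373.7778, 106.7778, 160.4444, 373.7778, 513.7778
Sum = 1715.3333
Variance = 1715.3333/6 = 285.8889

Variance = 285.8889


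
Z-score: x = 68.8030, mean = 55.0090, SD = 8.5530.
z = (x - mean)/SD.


z = (68.8030 - 55.0090)/8.5530
= 13.7940/8.5530
= 1.6128

z = 1.6128


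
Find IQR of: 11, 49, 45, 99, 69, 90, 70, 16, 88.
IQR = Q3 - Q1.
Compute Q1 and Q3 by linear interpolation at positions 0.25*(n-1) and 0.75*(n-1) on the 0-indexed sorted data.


Sorted: 11, 16, 45, 49, 69, 70, 88, 90, 99
Q1 (25th %ile) = 45.0000
Q3 (75th %ile) = 88.0000
IQR = 88.0000 - 45.0000 = 43.0000

IQR = 43.0000


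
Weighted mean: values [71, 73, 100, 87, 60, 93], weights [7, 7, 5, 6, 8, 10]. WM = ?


Numerator = 71*7 + 73*7 + 100*5 + 87*6 + 60*8 + 93*10 = 3440
Denominator = 7 + 7 + 5 + 6 + 8 + 10 = 43
WM = 3440/43 = 80.0000

WM = 80.0000


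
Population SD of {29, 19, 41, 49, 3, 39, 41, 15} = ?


Mean = 29.5000
Variance = 219.7500
SD = sqrt(219.7500) = 14.8240

SD = 14.8240


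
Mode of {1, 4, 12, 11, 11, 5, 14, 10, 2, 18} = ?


Frequencies: 1:1, 2:1, 4:1, 5:1, 10:1, 11:2, 12:1, 14:1, 18:1
Max frequency = 2
Mode = 11

Mode = 11


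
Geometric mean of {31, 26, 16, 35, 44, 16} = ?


Product = 31 × 26 × 16 × 35 × 44 × 16 = 317757440
GM = 317757440^(1/6) = 26.1226

GM = 26.1226


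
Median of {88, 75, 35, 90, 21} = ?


Sorted: 21, 35, 75, 88, 90
n = 5 (odd)
Middle value = 75

Median = 75


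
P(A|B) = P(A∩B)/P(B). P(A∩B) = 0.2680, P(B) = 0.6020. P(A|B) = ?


P(A|B) = 0.2680/0.6020 = 0.4452

P(A|B) = 0.4452


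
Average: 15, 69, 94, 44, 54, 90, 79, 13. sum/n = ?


Sum = 15 + 69 + 94 + 44 + 54 + 90 + 79 + 13 = 458
n = 8
Mean = 458/8 = 57.2500

Mean = 57.2500


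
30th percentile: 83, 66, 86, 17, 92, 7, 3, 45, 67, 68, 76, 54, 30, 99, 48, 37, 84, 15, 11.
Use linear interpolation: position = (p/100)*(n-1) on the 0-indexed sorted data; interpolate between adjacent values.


Sorted: 3, 7, 11, 15, 17, 30, 37, 45, 48, 54, 66, 67, 68, 76, 83, 84, 86, 92, 99
n = 19
Index = 30/100 * 18 = 5.4000
Lower = data[5] = 30, Upper = data[6] = 37
P30 = 30 + 0.4000*(7) = 32.8000

P30 = 32.8000


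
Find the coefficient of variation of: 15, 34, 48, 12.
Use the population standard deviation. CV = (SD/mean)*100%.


Mean = 27.2500
SD = 14.6522
CV = (14.6522/27.2500)*100 = 53.7696%

CV = 53.7696%


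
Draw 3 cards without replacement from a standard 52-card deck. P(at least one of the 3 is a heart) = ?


P(at least one) = 1 - P(none)
P(none) = (39/52) × (38/51) × (37/50) = 0.413529
P(at least one) = 1 - 0.413529 = 0.5865

P = 0.5865


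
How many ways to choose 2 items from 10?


C(10,2) = 10!/(2! × 8!)
= 3628800/(2 × 40320)
= 45

C(10,2) = 45


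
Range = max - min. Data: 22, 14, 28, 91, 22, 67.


Max = 91, Min = 14
Range = 91 - 14 = 77

Range = 77


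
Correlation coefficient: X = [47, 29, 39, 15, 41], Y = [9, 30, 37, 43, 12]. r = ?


Mean X = 34.2000, Mean Y = 26.2000
SD X = 11.214277, SD Y = 13.496666
Cov = -121.440000
r = -121.440000/(11.214277*13.496666) = -0.8024

r = -0.8024


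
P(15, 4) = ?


P(15,4) = 15!/11!
= 1307674368000/39916800
= 32760

P(15,4) = 32760


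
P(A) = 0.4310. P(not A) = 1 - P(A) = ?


P(not A) = 1 - 0.4310 = 0.5690

P(not A) = 0.5690


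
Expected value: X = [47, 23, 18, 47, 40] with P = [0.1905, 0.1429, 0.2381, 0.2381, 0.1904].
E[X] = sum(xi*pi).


E[X] = 47*0.1905 + 23*0.1429 + 18*0.2381 + 47*0.2381 + 40*0.1904
= 8.9535 + 3.2867 + 4.2858 + 11.1907 + 7.6160
= 35.3327

E[X] = 35.3327


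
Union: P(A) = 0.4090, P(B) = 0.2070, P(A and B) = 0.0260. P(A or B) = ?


P(A∪B) = 0.4090 + 0.2070 - 0.0260
= 0.6160 - 0.0260
= 0.5900

P(A∪B) = 0.5900


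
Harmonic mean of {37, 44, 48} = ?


Sum of reciprocals = 1/37 + 1/44 + 1/48 = 0.070588
HM = 3/0.070588 = 42.5004

HM = 42.5004


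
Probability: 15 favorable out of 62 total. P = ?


P = 15/62 = 0.2419

P = 0.2419


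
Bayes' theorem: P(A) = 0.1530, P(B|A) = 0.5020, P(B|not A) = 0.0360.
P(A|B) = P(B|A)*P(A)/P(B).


P(B) = P(B|A)*P(A) + P(B|A')*P(A')
= 0.5020*0.1530 + 0.0360*0.8470
= 0.076806 + 0.030492 = 0.107298
P(A|B) = 0.076806/0.107298 = 0.7158

P(A|B) = 0.7158


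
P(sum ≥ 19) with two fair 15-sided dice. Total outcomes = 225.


Total outcomes = 15×15 = 225
Favorable (sum ≥ 19): 78
P = 78/225 = 0.3467

P = 0.3467


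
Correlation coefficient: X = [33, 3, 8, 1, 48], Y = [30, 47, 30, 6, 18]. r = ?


Mean X = 18.6000, Mean Y = 26.2000
SD X = 18.639742, SD Y = 13.687951
Cov = -39.120000
r = -39.120000/(18.639742*13.687951) = -0.1533

r = -0.1533


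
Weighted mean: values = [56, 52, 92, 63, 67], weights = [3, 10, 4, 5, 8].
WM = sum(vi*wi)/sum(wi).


Numerator = 56*3 + 52*10 + 92*4 + 63*5 + 67*8 = 1907
Denominator = 3 + 10 + 4 + 5 + 8 = 30
WM = 1907/30 = 63.5667

WM = 63.5667
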